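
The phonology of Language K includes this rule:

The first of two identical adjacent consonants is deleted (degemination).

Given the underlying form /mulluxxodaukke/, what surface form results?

muluxodauke

/ll/ is a geminate; the first /l/ deletes.
/xx/ is a geminate; the first /x/ deletes.
/kk/ is a geminate; the first /k/ deletes.
The other instances of /m/, /l/, /x/, /d/, /k/ do not occur in the required environment and remain unchanged.
Surface form: [muluxodauke].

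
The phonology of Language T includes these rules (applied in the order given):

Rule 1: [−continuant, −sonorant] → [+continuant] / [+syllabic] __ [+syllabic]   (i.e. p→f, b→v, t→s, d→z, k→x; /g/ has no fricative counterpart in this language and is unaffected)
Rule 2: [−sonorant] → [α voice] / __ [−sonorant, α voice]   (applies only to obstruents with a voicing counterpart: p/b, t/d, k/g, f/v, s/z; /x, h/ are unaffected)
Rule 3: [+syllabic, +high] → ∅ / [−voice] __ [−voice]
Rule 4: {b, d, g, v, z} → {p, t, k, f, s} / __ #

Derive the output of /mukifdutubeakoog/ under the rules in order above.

muxivdusuveaxook

Rule 1 (intervocalic spirantization): /k/ is a stop between vowels /u/ and /i/, so it spirantizes to the fricative [x]. /t/ is a stop between vowels /u/ and /u/, so it spirantizes to the fricative [s]. /b/ is a stop between vowels /u/ and /e/, so it spirantizes to the fricative [v]. /k/ is a stop between vowels /a/ and /o/, so it spirantizes to the fricative [x]. /mukifdutubeakoog/ → muxifdusuveaxoog.
Rule 2 (regressive voicing assimilation): /f/ precedes the voiced obstruent /d/, so it voices to [v] by assimilation. /muxifdusuveaxoog/ → muxivdusuveaxoog.
Rule 3 (high vowel syncope): no segment meets the environment; /muxivdusuveaxoog/ is unchanged.
Rule 4 (final devoicing): /g/ is a voiced obstruent in word-final position, so it devoices to [k]. /muxivdusuveaxoog/ → muxivdusuveaxook.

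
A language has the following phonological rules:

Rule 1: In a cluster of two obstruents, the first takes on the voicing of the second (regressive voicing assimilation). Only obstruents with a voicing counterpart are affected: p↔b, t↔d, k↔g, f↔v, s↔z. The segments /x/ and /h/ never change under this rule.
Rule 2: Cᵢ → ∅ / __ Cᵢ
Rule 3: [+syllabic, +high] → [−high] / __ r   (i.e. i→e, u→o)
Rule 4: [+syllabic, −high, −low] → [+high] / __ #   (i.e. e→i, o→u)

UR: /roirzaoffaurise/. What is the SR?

Rule 1 (regressive voicing assimilation): no segment meets the environment; /roirzaoffaurise/ is unchanged.
Rule 2 (degemination): /ff/ is a geminate; the first /f/ deletes. /roirzaoffaurise/ → roirzaofaurise.
Rule 3 (pre-rhotic lowering): /i/ is a high vowel immediately before /r/, so it lowers to [e]. /u/ is a high vowel immediately before /r/, so it lowers to [o]. /roirzaofaurise/ → roerzaofaorise.
Rule 4 (final vowel raising): /e/ is a mid vowel in word-final position, so it raises to [i]. /roerzaofaorise/ → roerzaofaorisi.

roerzaofaorisi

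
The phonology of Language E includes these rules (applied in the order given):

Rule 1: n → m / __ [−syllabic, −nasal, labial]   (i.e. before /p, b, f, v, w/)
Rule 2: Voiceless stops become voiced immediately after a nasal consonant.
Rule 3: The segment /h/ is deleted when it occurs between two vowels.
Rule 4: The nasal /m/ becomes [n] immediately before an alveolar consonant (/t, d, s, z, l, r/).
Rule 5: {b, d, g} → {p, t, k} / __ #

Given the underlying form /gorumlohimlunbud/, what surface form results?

Rule 1 (nasal place assimilation): /n/ precedes the labial consonant /b/, so it assimilates in place to [m]. /gorumlohimlunbud/ → gorumlohimlumbud.
Rule 2 (post-nasal voicing): no segment meets the environment; /gorumlohimlumbud/ is unchanged.
Rule 3 (intervocalic h-deletion): /h/ occurs between vowels /o/ and /i/, so it deletes. /gorumlohimlumbud/ → gorumloimlumbud.
Rule 4 (nasal place assimilation): /m/ precedes the alveolar consonant /l/, so it assimilates in place to [n]. /m/ precedes the alveolar consonant /l/, so it assimilates in place to [n]. /gorumloimlumbud/ → gorunloinlumbud.
Rule 5 (final devoicing): /d/ is a voiced stop in word-final position, so it devoices to [t]. /gorunloinlumbud/ → gorunloinlumbut.

gorunloinlumbut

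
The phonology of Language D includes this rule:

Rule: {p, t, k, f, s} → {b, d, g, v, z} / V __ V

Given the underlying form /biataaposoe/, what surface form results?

/t/ is a voiceless obstruent between vowels /a/ and /a/, so it voices to [d].
/p/ is a voiceless obstruent between vowels /a/ and /o/, so it voices to [b].
/s/ is a voiceless obstruent between vowels /o/ and /o/, so it voices to [z].
Surface form: [biadaabozoe].

biadaabozoe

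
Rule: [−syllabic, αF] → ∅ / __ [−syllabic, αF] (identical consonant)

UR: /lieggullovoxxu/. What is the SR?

/gg/ is a geminate; the first /g/ deletes.
/ll/ is a geminate; the first /l/ deletes.
/xx/ is a geminate; the first /x/ deletes.
The other instances of /l/, /g/, /v/, /x/ do not occur in the required environment and remain unchanged.
Surface form: [liegulovoxu].

liegulovoxu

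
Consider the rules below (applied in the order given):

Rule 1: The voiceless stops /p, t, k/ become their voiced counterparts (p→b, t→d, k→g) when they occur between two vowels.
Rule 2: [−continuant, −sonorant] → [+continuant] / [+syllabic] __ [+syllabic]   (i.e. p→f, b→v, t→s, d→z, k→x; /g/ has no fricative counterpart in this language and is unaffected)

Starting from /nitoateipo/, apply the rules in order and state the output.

nizoazeivo

Rule 1 (intervocalic voicing): /t/ is a voiceless stop between vowels /i/ and /o/, so it voices to [d]. /t/ is a voiceless stop between vowels /a/ and /e/, so it voices to [d]. /p/ is a voiceless stop between vowels /i/ and /o/, so it voices to [b]. /nitoateipo/ → nidoadeibo.
Rule 2 (intervocalic spirantization): /d/ is a stop between vowels /i/ and /o/, so it spirantizes to the fricative [z]. /d/ is a stop between vowels /a/ and /e/, so it spirantizes to the fricative [z]. /b/ is a stop between vowels /i/ and /o/, so it spirantizes to the fricative [v]. /nidoadeibo/ → nizoazeivo.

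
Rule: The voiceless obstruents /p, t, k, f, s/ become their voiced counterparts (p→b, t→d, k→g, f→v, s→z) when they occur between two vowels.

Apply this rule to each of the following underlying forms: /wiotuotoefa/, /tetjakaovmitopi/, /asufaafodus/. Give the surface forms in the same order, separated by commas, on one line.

wioduodoeva, tetjagaovmidobi, azuvaavodus

/wiotuotoefa/: /t/ is a voiceless obstruent between vowels /o/ and /u/, so it voices to [d]. /t/ is a voiceless obstruent between vowels /o/ and /o/, so it voices to [d]. /f/ is a voiceless obstruent between vowels /e/ and /a/, so it voices to [v]. → [wioduodoeva].
/tetjakaovmitopi/: /k/ is a voiceless obstruent between vowels /a/ and /a/, so it voices to [g]. /t/ is a voiceless obstruent between vowels /i/ and /o/, so it voices to [d]. /p/ is a voiceless obstruent between vowels /o/ and /i/, so it voices to [b]. → [tetjagaovmidobi].
/asufaafodus/: /s/ is a voiceless obstruent between vowels /a/ and /u/, so it voices to [z]. /f/ is a voiceless obstruent between vowels /u/ and /a/, so it voices to [v]. /f/ is a voiceless obstruent between vowels /a/ and /o/, so it voices to [v]. → [azuvaavodus].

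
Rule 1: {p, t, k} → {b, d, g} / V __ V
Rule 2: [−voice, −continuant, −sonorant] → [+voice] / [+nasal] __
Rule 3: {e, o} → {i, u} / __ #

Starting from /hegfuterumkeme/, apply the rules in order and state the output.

Rule 1 (intervocalic voicing): /t/ is a voiceless stop between vowels /u/ and /e/, so it voices to [d]. /hegfuterumkeme/ → hegfuderumkeme.
Rule 2 (post-nasal voicing): /k/ is a voiceless stop immediately after the nasal /m/, so it voices to [g]. /hegfuderumkeme/ → hegfuderumgeme.
Rule 3 (final vowel raising): /e/ is a mid vowel in word-final position, so it raises to [i]. /hegfuderumgeme/ → hegfuderumgemi.

hegfuderumgemi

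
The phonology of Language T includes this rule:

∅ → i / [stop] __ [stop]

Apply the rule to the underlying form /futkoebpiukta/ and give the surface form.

futikoebipiukita

/t/ and /k/ form a stop–stop cluster, so [i] is inserted between them.
/b/ and /p/ form a stop–stop cluster, so [i] is inserted between them.
/k/ and /t/ form a stop–stop cluster, so [i] is inserted between them.
Surface form: [futikoebipiukita].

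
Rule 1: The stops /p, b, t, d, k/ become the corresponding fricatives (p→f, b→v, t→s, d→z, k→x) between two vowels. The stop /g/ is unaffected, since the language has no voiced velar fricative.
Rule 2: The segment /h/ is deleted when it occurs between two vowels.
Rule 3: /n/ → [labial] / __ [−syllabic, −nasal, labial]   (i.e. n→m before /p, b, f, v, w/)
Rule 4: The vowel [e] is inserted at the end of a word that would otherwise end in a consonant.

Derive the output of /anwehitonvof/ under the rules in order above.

Rule 1 (intervocalic spirantization): /t/ is a stop between vowels /i/ and /o/, so it spirantizes to the fricative [s]. /anwehitonvof/ → anwehisonvof.
Rule 2 (intervocalic h-deletion): /h/ occurs between vowels /e/ and /i/, so it deletes. /anwehisonvof/ → anweisonvof.
Rule 3 (nasal place assimilation): /n/ precedes the labial consonant /w/, so it assimilates in place to [m]. /n/ precedes the labial consonant /v/, so it assimilates in place to [m]. /anweisonvof/ → amweisomvof.
Rule 4 (final e-epenthesis): the form ends in the consonant /f/, so [e] is inserted word-finally. /amweisomvof/ → amweisomvofe.

amweisomvofe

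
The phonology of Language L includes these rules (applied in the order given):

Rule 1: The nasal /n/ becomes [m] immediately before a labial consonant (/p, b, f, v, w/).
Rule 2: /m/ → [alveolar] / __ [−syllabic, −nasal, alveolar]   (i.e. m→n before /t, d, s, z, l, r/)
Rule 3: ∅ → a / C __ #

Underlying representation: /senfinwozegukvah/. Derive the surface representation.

Rule 1 (nasal place assimilation): /n/ precedes the labial consonant /f/, so it assimilates in place to [m]. /n/ precedes the labial consonant /w/, so it assimilates in place to [m]. /senfinwozegukvah/ → semfimwozegukvah.
Rule 2 (nasal place assimilation): no segment meets the environment; /semfimwozegukvah/ is unchanged.
Rule 3 (final a-epenthesis): the form ends in the consonant /h/, so [a] is inserted word-finally. /semfimwozegukvah/ → semfimwozegukvaha.

semfimwozegukvaha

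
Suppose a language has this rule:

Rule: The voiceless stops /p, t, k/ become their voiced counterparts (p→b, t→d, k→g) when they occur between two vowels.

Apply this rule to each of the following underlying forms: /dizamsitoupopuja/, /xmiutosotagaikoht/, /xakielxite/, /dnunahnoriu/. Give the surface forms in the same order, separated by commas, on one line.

dizamsidoubobuja, xmiudosodagaigoht, xagielxide, dnunahnoriu

/dizamsitoupopuja/: /t/ is a voiceless stop between vowels /i/ and /o/, so it voices to [d]. /p/ is a voiceless stop between vowels /u/ and /o/, so it voices to [b]. /p/ is a voiceless stop between vowels /o/ and /u/, so it voices to [b]. → [dizamsidoubobuja].
/xmiutosotagaikoht/: /t/ is a voiceless stop between vowels /u/ and /o/, so it voices to [d]. /t/ is a voiceless stop between vowels /o/ and /a/, so it voices to [d]. /k/ is a voiceless stop between vowels /i/ and /o/, so it voices to [g]. → [xmiudosodagaigoht].
/xakielxite/: /k/ is a voiceless stop between vowels /a/ and /i/, so it voices to [g]. /t/ is a voiceless stop between vowels /i/ and /e/, so it voices to [d]. → [xagielxide].
/dnunahnoriu/: the rule's environment is not met; surfaces unchanged as [dnunahnoriu].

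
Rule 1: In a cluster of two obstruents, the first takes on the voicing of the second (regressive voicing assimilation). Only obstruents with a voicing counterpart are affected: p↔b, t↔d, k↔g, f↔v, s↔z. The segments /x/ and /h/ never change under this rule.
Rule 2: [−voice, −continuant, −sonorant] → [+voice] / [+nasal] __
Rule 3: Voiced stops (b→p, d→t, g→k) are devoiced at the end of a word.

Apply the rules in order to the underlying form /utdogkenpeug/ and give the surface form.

uddokkenbeuk

Rule 1 (regressive voicing assimilation): /t/ precedes the voiced obstruent /d/, so it voices to [d] by assimilation. /g/ precedes the voiceless obstruent /k/, so it devoices to [k] by assimilation. /utdogkenpeug/ → uddokkenpeug.
Rule 2 (post-nasal voicing): /p/ is a voiceless stop immediately after the nasal /n/, so it voices to [b]. /uddokkenpeug/ → uddokkenbeug.
Rule 3 (final devoicing): /g/ is a voiced stop in word-final position, so it devoices to [k]. /uddokkenbeug/ → uddokkenbeuk.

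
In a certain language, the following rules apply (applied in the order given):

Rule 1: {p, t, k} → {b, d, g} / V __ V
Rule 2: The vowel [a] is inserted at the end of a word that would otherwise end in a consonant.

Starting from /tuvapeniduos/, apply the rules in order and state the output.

Rule 1 (intervocalic voicing): /p/ is a voiceless stop between vowels /a/ and /e/, so it voices to [b]. /tuvapeniduos/ → tuvabeniduos.
Rule 2 (final a-epenthesis): the form ends in the consonant /s/, so [a] is inserted word-finally. /tuvabeniduos/ → tuvabeniduosa.

tuvabeniduosa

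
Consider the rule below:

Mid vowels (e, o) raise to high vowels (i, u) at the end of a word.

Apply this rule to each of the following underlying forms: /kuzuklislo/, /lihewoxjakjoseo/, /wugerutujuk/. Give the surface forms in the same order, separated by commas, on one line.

kuzuklislu, lihewoxjakjoseu, wugerutujuk

/kuzuklislo/: /o/ is a mid vowel in word-final position, so it raises to [u]. → [kuzuklislu].
/lihewoxjakjoseo/: /o/ is a mid vowel in word-final position, so it raises to [u]. → [lihewoxjakjoseu].
/wugerutujuk/: the rule's environment is not met; surfaces unchanged as [wugerutujuk].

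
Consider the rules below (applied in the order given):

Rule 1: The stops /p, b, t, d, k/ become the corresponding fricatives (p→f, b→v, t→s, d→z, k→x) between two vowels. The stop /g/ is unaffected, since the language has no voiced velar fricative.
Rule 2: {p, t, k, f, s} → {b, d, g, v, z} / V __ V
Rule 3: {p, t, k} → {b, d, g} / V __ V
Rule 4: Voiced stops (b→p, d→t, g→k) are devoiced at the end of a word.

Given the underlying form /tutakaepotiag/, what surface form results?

tuzaxaevoziak

Rule 1 (intervocalic spirantization): /t/ is a stop between vowels /u/ and /a/, so it spirantizes to the fricative [s]. /k/ is a stop between vowels /a/ and /a/, so it spirantizes to the fricative [x]. /p/ is a stop between vowels /e/ and /o/, so it spirantizes to the fricative [f]. /t/ is a stop between vowels /o/ and /i/, so it spirantizes to the fricative [s]. /tutakaepotiag/ → tusaxaefosiag.
Rule 2 (intervocalic voicing): /s/ is a voiceless obstruent between vowels /u/ and /a/, so it voices to [z]. /f/ is a voiceless obstruent between vowels /e/ and /o/, so it voices to [v]. /s/ is a voiceless obstruent between vowels /o/ and /i/, so it voices to [z]. /tusaxaefosiag/ → tuzaxaevoziag.
Rule 3 (intervocalic voicing): no segment meets the environment; /tuzaxaevoziag/ is unchanged.
Rule 4 (final devoicing): /g/ is a voiced stop in word-final position, so it devoices to [k]. /tuzaxaevoziag/ → tuzaxaevoziak.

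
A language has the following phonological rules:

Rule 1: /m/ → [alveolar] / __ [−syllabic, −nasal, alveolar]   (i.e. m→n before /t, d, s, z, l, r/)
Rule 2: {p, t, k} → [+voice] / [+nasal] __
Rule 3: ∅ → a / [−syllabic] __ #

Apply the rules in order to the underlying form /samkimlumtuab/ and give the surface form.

samginlunduaba

Rule 1 (nasal place assimilation): /m/ precedes the alveolar consonant /l/, so it assimilates in place to [n]. /m/ precedes the alveolar consonant /t/, so it assimilates in place to [n]. /samkimlumtuab/ → samkinluntuab.
Rule 2 (post-nasal voicing): /k/ is a voiceless stop immediately after the nasal /m/, so it voices to [g]. /t/ is a voiceless stop immediately after the nasal /n/, so it voices to [d]. /samkinluntuab/ → samginlunduab.
Rule 3 (final a-epenthesis): the form ends in the consonant /b/, so [a] is inserted word-finally. /samginlunduab/ → samginlunduaba.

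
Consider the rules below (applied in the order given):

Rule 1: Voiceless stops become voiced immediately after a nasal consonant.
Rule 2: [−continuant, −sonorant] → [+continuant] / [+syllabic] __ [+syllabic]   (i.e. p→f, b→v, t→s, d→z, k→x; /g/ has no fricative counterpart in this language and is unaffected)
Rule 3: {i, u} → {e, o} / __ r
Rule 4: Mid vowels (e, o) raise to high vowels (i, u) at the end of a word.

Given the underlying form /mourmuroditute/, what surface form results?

Rule 1 (post-nasal voicing): no segment meets the environment; /mourmuroditute/ is unchanged.
Rule 2 (intervocalic spirantization): /d/ is a stop between vowels /o/ and /i/, so it spirantizes to the fricative [z]. /t/ is a stop between vowels /i/ and /u/, so it spirantizes to the fricative [s]. /t/ is a stop between vowels /u/ and /e/, so it spirantizes to the fricative [s]. /mourmuroditute/ → mourmurozisuse.
Rule 3 (pre-rhotic lowering): /u/ is a high vowel immediately before /r/, so it lowers to [o]. /u/ is a high vowel immediately before /r/, so it lowers to [o]. /mourmurozisuse/ → moormorozisuse.
Rule 4 (final vowel raising): /e/ is a mid vowel in word-final position, so it raises to [i]. /moormorozisuse/ → moormorozisusi.

moormorozisusi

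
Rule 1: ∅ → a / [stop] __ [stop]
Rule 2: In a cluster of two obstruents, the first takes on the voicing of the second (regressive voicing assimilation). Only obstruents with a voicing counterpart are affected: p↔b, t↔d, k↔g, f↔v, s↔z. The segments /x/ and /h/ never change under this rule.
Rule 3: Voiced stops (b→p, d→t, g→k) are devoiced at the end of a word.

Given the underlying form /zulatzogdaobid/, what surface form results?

zuladzogadaobit

Rule 1 (stop-cluster a-epenthesis): /g/ and /d/ form a stop–stop cluster, so [a] is inserted between them. /zulatzogdaobid/ → zulatzogadaobid.
Rule 2 (regressive voicing assimilation): /t/ precedes the voiced obstruent /z/, so it voices to [d] by assimilation. /zulatzogadaobid/ → zuladzogadaobid.
Rule 3 (final devoicing): /d/ is a voiced stop in word-final position, so it devoices to [t]. /zuladzogadaobid/ → zuladzogadaobit.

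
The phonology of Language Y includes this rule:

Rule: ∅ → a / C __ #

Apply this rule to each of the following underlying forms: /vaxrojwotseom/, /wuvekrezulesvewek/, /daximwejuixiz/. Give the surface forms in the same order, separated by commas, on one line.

vaxrojwotseoma, wuvekrezulesveweka, daximwejuixiza

/vaxrojwotseom/: the form ends in the consonant /m/, so [a] is inserted word-finally. → [vaxrojwotseoma].
/wuvekrezulesvewek/: the form ends in the consonant /k/, so [a] is inserted word-finally. → [wuvekrezulesveweka].
/daximwejuixiz/: the form ends in the consonant /z/, so [a] is inserted word-finally. → [daximwejuixiza].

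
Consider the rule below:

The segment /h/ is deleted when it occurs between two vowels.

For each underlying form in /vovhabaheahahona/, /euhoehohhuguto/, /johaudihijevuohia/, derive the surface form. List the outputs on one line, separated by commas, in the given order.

/vovhabaheahahona/: /h/ occurs between vowels /a/ and /e/, so it deletes. /h/ occurs between vowels /a/ and /a/, so it deletes. /h/ occurs between vowels /a/ and /o/, so it deletes. → [vovhabaeaaona].
/euhoehohhuguto/: /h/ occurs between vowels /u/ and /o/, so it deletes. /h/ occurs between vowels /e/ and /o/, so it deletes. → [euoeohhuguto].
/johaudihijevuohia/: /h/ occurs between vowels /o/ and /a/, so it deletes. /h/ occurs between vowels /i/ and /i/, so it deletes. /h/ occurs between vowels /o/ and /i/, so it deletes. → [joaudiijevuoia].

vovhabaeaaona, euoeohhuguto, joaudiijevuoia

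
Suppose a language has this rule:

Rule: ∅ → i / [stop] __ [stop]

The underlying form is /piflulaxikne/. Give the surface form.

No segment of /piflulaxikne/ meets the structural description of the rule, so the form surfaces unchanged.

piflulaxikne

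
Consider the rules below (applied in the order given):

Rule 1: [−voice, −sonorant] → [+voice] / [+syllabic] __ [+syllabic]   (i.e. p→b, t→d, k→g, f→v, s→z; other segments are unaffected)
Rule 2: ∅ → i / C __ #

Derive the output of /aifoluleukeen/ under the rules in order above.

aivoluleugeeni

Rule 1 (intervocalic voicing): /f/ is a voiceless obstruent between vowels /i/ and /o/, so it voices to [v]. /k/ is a voiceless obstruent between vowels /u/ and /e/, so it voices to [g]. /aifoluleukeen/ → aivoluleugeen.
Rule 2 (final i-epenthesis): the form ends in the consonant /n/, so [i] is inserted word-finally. /aivoluleugeen/ → aivoluleugeeni.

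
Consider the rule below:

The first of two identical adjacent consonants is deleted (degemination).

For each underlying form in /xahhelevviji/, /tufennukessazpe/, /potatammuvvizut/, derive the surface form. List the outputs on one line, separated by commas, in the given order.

xaheleviji, tufenukesazpe, potatamuvizut

/xahhelevviji/: /hh/ is a geminate; the first /h/ deletes. /vv/ is a geminate; the first /v/ deletes. → [xaheleviji].
/tufennukessazpe/: /nn/ is a geminate; the first /n/ deletes. /ss/ is a geminate; the first /s/ deletes. → [tufenukesazpe].
/potatammuvvizut/: /mm/ is a geminate; the first /m/ deletes. /vv/ is a geminate; the first /v/ deletes. → [potatamuvizut].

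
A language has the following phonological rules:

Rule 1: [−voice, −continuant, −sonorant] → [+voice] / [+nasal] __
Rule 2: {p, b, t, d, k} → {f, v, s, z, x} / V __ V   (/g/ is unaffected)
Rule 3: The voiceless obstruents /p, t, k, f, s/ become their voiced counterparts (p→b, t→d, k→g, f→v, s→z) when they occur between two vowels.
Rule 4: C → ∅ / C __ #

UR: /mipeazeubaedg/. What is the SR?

Rule 1 (post-nasal voicing): no segment meets the environment; /mipeazeubaedg/ is unchanged.
Rule 2 (intervocalic spirantization): /p/ is a stop between vowels /i/ and /e/, so it spirantizes to the fricative [f]. /b/ is a stop between vowels /u/ and /a/, so it spirantizes to the fricative [v]. /mipeazeubaedg/ → mifeazeuvaedg.
Rule 3 (intervocalic voicing): /f/ is a voiceless obstruent between vowels /i/ and /e/, so it voices to [v]. /mifeazeuvaedg/ → miveazeuvaedg.
Rule 4 (final cluster simplification): /g/ is the second consonant of a word-final cluster /dg/, so it deletes. /miveazeuvaedg/ → miveazeuvaed.

miveazeuvaed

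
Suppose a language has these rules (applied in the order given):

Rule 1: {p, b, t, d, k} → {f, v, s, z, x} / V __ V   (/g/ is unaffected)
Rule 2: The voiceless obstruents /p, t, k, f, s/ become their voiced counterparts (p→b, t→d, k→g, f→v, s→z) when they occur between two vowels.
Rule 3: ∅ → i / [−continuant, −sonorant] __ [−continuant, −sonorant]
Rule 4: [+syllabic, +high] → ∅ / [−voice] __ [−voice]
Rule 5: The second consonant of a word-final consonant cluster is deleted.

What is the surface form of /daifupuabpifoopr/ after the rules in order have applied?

daivuvuabipivoop

Rule 1 (intervocalic spirantization): /p/ is a stop between vowels /u/ and /u/, so it spirantizes to the fricative [f]. /daifupuabpifoopr/ → daifufuabpifoopr.
Rule 2 (intervocalic voicing): /f/ is a voiceless obstruent between vowels /i/ and /u/, so it voices to [v]. /f/ is a voiceless obstruent between vowels /u/ and /u/, so it voices to [v]. /f/ is a voiceless obstruent between vowels /i/ and /o/, so it voices to [v]. /daifufuabpifoopr/ → daivuvuabpivoopr.
Rule 3 (stop-cluster i-epenthesis): /b/ and /p/ form a stop–stop cluster, so [i] is inserted between them. /daivuvuabpivoopr/ → daivuvuabipivoopr.
Rule 4 (high vowel syncope): no segment meets the environment; /daivuvuabipivoopr/ is unchanged.
Rule 5 (final cluster simplification): /r/ is the second consonant of a word-final cluster /pr/, so it deletes. /daivuvuabipivoopr/ → daivuvuabipivoop.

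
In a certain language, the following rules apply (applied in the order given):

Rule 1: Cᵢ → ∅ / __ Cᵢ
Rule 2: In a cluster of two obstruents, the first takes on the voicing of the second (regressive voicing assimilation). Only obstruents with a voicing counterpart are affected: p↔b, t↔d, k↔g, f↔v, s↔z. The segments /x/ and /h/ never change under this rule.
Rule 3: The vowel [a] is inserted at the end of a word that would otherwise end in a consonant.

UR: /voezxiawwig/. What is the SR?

voesxiawiga

Rule 1 (degemination): /ww/ is a geminate; the first /w/ deletes. /voezxiawwig/ → voezxiawig.
Rule 2 (regressive voicing assimilation): /z/ precedes the voiceless obstruent /x/, so it devoices to [s] by assimilation. /voezxiawig/ → voesxiawig.
Rule 3 (final a-epenthesis): the form ends in the consonant /g/, so [a] is inserted word-finally. /voesxiawig/ → voesxiawiga.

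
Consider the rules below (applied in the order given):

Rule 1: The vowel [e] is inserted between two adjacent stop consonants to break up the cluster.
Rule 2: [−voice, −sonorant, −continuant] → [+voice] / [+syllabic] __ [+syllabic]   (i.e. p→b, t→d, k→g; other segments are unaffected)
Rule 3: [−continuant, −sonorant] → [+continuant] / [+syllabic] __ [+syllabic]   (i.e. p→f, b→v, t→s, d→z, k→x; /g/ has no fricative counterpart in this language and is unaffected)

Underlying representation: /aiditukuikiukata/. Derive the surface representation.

aizizuguigiugaza

Rule 1 (stop-cluster e-epenthesis): no segment meets the environment; /aiditukuikiukata/ is unchanged.
Rule 2 (intervocalic voicing): /t/ is a voiceless stop between vowels /i/ and /u/, so it voices to [d]. /k/ is a voiceless stop between vowels /u/ and /u/, so it voices to [g]. /k/ is a voiceless stop between vowels /i/ and /i/, so it voices to [g]. /k/ is a voiceless stop between vowels /u/ and /a/, so it voices to [g]. /t/ is a voiceless stop between vowels /a/ and /a/, so it voices to [d]. /aiditukuikiukata/ → aididuguigiugada.
Rule 3 (intervocalic spirantization): /d/ is a stop between vowels /i/ and /i/, so it spirantizes to the fricative [z]. /d/ is a stop between vowels /i/ and /u/, so it spirantizes to the fricative [z]. /d/ is a stop between vowels /a/ and /a/, so it spirantizes to the fricative [z]. /aididuguigiugada/ → aizizuguigiugaza.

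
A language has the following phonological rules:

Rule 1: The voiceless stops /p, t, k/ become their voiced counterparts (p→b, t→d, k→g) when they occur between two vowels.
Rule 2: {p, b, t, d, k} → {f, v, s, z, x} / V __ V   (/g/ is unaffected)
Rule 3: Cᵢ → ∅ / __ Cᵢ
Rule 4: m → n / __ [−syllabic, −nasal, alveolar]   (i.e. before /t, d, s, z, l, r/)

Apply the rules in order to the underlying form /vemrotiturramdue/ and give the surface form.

venrozizurandue

Rule 1 (intervocalic voicing): /t/ is a voiceless stop between vowels /o/ and /i/, so it voices to [d]. /t/ is a voiceless stop between vowels /i/ and /u/, so it voices to [d]. /vemrotiturramdue/ → vemrodidurramdue.
Rule 2 (intervocalic spirantization): /d/ is a stop between vowels /o/ and /i/, so it spirantizes to the fricative [z]. /d/ is a stop between vowels /i/ and /u/, so it spirantizes to the fricative [z]. /vemrodidurramdue/ → vemrozizurramdue.
Rule 3 (degemination): /rr/ is a geminate; the first /r/ deletes. /vemrozizurramdue/ → vemrozizuramdue.
Rule 4 (nasal place assimilation): /m/ precedes the alveolar consonant /r/, so it assimilates in place to [n]. /m/ precedes the alveolar consonant /d/, so it assimilates in place to [n]. /vemrozizuramdue/ → venrozizurandue.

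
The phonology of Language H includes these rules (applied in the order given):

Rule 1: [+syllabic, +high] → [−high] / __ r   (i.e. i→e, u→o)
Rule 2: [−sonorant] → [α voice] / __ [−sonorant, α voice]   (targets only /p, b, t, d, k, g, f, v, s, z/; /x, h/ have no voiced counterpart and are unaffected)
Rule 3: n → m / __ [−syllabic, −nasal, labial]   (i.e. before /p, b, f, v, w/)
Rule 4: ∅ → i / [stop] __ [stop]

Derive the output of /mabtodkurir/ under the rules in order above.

Rule 1 (pre-rhotic lowering): /u/ is a high vowel immediately before /r/, so it lowers to [o]. /i/ is a high vowel immediately before /r/, so it lowers to [e]. /mabtodkurir/ → mabtodkorer.
Rule 2 (regressive voicing assimilation): /b/ precedes the voiceless obstruent /t/, so it devoices to [p] by assimilation. /d/ precedes the voiceless obstruent /k/, so it devoices to [t] by assimilation. /mabtodkorer/ → maptotkorer.
Rule 3 (nasal place assimilation): no segment meets the environment; /maptotkorer/ is unchanged.
Rule 4 (stop-cluster i-epenthesis): /p/ and /t/ form a stop–stop cluster, so [i] is inserted between them. /t/ and /k/ form a stop–stop cluster, so [i] is inserted between them. /maptotkorer/ → mapitotikorer.

mapitotikorer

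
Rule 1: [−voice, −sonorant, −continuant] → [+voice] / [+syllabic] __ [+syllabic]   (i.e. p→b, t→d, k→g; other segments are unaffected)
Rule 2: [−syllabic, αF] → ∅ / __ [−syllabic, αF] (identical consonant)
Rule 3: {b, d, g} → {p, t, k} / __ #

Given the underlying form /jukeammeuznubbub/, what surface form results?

Rule 1 (intervocalic voicing): /k/ is a voiceless stop between vowels /u/ and /e/, so it voices to [g]. /jukeammeuznubbub/ → jugeammeuznubbub.
Rule 2 (degemination): /mm/ is a geminate; the first /m/ deletes. /bb/ is a geminate; the first /b/ deletes. /jugeammeuznubbub/ → jugeameuznubub.
Rule 3 (final devoicing): /b/ is a voiced stop in word-final position, so it devoices to [p]. /jugeameuznubub/ → jugeameuznubup.

jugeameuznubup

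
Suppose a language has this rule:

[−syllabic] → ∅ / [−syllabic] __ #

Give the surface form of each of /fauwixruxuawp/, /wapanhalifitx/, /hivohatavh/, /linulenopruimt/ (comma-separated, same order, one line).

/fauwixruxuawp/: /p/ is the second consonant of a word-final cluster /wp/, so it deletes. → [fauwixruxuaw].
/wapanhalifitx/: /x/ is the second consonant of a word-final cluster /tx/, so it deletes. → [wapanhalifit].
/hivohatavh/: /h/ is the second consonant of a word-final cluster /vh/, so it deletes. → [hivohatav].
/linulenopruimt/: /t/ is the second consonant of a word-final cluster /mt/, so it deletes. → [linulenopruim].

fauwixruxuaw, wapanhalifit, hivohatav, linulenopruim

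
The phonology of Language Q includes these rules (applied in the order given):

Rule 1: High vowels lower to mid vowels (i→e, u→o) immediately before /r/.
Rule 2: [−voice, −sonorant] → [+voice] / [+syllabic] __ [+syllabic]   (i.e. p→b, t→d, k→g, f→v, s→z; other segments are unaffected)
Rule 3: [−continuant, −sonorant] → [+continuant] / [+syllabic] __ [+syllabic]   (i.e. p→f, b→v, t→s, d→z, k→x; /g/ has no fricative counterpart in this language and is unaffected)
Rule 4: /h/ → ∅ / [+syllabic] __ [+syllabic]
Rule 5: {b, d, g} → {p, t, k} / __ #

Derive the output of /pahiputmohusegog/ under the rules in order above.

Rule 1 (pre-rhotic lowering): no segment meets the environment; /pahiputmohusegog/ is unchanged.
Rule 2 (intervocalic voicing): /p/ is a voiceless obstruent between vowels /i/ and /u/, so it voices to [b]. /s/ is a voiceless obstruent between vowels /u/ and /e/, so it voices to [z]. /pahiputmohusegog/ → pahibutmohuzegog.
Rule 3 (intervocalic spirantization): /b/ is a stop between vowels /i/ and /u/, so it spirantizes to the fricative [v]. /pahibutmohuzegog/ → pahivutmohuzegog.
Rule 4 (intervocalic h-deletion): /h/ occurs between vowels /a/ and /i/, so it deletes. /h/ occurs between vowels /o/ and /u/, so it deletes. /pahivutmohuzegog/ → paivutmouzegog.
Rule 5 (final devoicing): /g/ is a voiced stop in word-final position, so it devoices to [k]. /paivutmouzegog/ → paivutmouzegok.

paivutmouzegok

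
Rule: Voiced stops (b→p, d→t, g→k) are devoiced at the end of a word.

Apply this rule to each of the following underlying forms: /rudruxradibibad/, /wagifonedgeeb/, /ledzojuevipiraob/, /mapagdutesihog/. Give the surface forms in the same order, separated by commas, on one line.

rudruxradibibat, wagifonedgeep, ledzojuevipiraop, mapagdutesihok

/rudruxradibibad/: /d/ is a voiced stop in word-final position, so it devoices to [t]. → [rudruxradibibat].
/wagifonedgeeb/: /b/ is a voiced stop in word-final position, so it devoices to [p]. → [wagifonedgeep].
/ledzojuevipiraob/: /b/ is a voiced stop in word-final position, so it devoices to [p]. → [ledzojuevipiraop].
/mapagdutesihog/: /g/ is a voiced stop in word-final position, so it devoices to [k]. → [mapagdutesihok].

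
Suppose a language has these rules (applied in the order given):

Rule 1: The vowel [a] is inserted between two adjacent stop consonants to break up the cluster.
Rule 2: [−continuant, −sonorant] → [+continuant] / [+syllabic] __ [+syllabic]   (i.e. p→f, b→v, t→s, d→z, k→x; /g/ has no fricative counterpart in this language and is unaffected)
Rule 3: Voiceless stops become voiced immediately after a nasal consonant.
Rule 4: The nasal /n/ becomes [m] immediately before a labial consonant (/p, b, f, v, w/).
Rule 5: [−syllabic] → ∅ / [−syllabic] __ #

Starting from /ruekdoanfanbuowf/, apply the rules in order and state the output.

ruexazoamfambuow

Rule 1 (stop-cluster a-epenthesis): /k/ and /d/ form a stop–stop cluster, so [a] is inserted between them. /ruekdoanfanbuowf/ → ruekadoanfanbuowf.
Rule 2 (intervocalic spirantization): /k/ is a stop between vowels /e/ and /a/, so it spirantizes to the fricative [x]. /d/ is a stop between vowels /a/ and /o/, so it spirantizes to the fricative [z]. /ruekadoanfanbuowf/ → ruexazoanfanbuowf.
Rule 3 (post-nasal voicing): no segment meets the environment; /ruexazoanfanbuowf/ is unchanged.
Rule 4 (nasal place assimilation): /n/ precedes the labial consonant /f/, so it assimilates in place to [m]. /n/ precedes the labial consonant /b/, so it assimilates in place to [m]. /ruexazoanfanbuowf/ → ruexazoamfambuowf.
Rule 5 (final cluster simplification): /f/ is the second consonant of a word-final cluster /wf/, so it deletes. /ruexazoamfambuowf/ → ruexazoamfambuow.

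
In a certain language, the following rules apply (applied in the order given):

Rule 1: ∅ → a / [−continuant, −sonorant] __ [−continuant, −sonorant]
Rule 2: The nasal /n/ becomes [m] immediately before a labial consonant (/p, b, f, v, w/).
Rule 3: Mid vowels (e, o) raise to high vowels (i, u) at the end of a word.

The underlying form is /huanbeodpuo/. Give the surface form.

huambeodapuu

Rule 1 (stop-cluster a-epenthesis): /d/ and /p/ form a stop–stop cluster, so [a] is inserted between them. /huanbeodpuo/ → huanbeodapuo.
Rule 2 (nasal place assimilation): /n/ precedes the labial consonant /b/, so it assimilates in place to [m]. /huanbeodapuo/ → huambeodapuo.
Rule 3 (final vowel raising): /o/ is a mid vowel in word-final position, so it raises to [u]. /huambeodapuo/ → huambeodapuu.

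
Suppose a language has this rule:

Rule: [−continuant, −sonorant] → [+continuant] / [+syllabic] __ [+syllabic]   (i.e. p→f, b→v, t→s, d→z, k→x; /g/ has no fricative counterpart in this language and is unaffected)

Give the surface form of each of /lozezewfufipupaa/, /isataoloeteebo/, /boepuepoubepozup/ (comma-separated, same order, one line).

lozezewfufifufaa, isasaoloeseevo, boefuefouvefozup

/lozezewfufipupaa/: /p/ is a stop between vowels /i/ and /u/, so it spirantizes to the fricative [f]. /p/ is a stop between vowels /u/ and /a/, so it spirantizes to the fricative [f]. → [lozezewfufifufaa].
/isataoloeteebo/: /t/ is a stop between vowels /a/ and /a/, so it spirantizes to the fricative [s]. /t/ is a stop between vowels /e/ and /e/, so it spirantizes to the fricative [s]. /b/ is a stop between vowels /e/ and /o/, so it spirantizes to the fricative [v]. → [isasaoloeseevo].
/boepuepoubepozup/: /p/ is a stop between vowels /e/ and /u/, so it spirantizes to the fricative [f]. /p/ is a stop between vowels /e/ and /o/, so it spirantizes to the fricative [f]. /b/ is a stop between vowels /u/ and /e/, so it spirantizes to the fricative [v]. /p/ is a stop between vowels /e/ and /o/, so it spirantizes to the fricative [f]. → [boefuefouvefozup].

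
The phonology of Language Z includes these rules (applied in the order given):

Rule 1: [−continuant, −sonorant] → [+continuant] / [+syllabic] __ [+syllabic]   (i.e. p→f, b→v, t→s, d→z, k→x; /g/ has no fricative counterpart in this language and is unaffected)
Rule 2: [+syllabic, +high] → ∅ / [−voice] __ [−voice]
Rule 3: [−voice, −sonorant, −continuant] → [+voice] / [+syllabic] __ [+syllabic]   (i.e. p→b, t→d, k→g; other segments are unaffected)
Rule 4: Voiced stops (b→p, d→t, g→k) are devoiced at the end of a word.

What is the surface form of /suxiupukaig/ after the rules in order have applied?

sxiufxaik

Rule 1 (intervocalic spirantization): /p/ is a stop between vowels /u/ and /u/, so it spirantizes to the fricative [f]. /k/ is a stop between vowels /u/ and /a/, so it spirantizes to the fricative [x]. /suxiupukaig/ → suxiufuxaig.
Rule 2 (high vowel syncope): /u/ is a high vowel flanked by voiceless consonants /s/ and /x/, so it deletes. /u/ is a high vowel flanked by voiceless consonants /f/ and /x/, so it deletes. /suxiufuxaig/ → sxiufxaig.
Rule 3 (intervocalic voicing): no segment meets the environment; /sxiufxaig/ is unchanged.
Rule 4 (final devoicing): /g/ is a voiced stop in word-final position, so it devoices to [k]. /sxiufxaig/ → sxiufxaik.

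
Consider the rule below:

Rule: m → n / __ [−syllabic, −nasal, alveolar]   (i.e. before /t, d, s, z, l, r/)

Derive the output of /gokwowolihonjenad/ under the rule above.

gokwowolihonjenad

No segment of /gokwowolihonjenad/ meets the structural description of the rule, so the form surfaces unchanged.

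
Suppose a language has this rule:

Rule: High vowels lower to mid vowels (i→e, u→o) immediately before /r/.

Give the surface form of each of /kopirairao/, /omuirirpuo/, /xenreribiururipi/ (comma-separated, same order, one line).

/kopirairao/: /i/ is a high vowel immediately before /r/, so it lowers to [e]. /i/ is a high vowel immediately before /r/, so it lowers to [e]. → [koperaerao].
/omuirirpuo/: /i/ is a high vowel immediately before /r/, so it lowers to [e]. /i/ is a high vowel immediately before /r/, so it lowers to [e]. → [omuererpuo].
/xenreribiururipi/: /u/ is a high vowel immediately before /r/, so it lowers to [o]. /u/ is a high vowel immediately before /r/, so it lowers to [o]. → [xenreribiororipi].

koperaerao, omuererpuo, xenreribiororipi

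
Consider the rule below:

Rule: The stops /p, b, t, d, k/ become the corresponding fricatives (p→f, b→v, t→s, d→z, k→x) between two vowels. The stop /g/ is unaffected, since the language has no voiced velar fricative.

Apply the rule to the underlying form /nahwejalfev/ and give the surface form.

No segment of /nahwejalfev/ meets the structural description of the rule, so the form surfaces unchanged.

nahwejalfev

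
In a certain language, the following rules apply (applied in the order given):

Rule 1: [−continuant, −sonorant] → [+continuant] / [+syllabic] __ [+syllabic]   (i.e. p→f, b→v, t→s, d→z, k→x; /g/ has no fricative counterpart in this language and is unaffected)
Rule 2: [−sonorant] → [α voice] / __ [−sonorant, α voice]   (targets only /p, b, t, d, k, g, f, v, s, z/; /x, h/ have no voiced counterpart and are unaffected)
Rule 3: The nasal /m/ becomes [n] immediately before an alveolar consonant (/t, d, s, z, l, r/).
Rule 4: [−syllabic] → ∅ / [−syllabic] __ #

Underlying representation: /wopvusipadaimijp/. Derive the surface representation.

Rule 1 (intervocalic spirantization): /p/ is a stop between vowels /i/ and /a/, so it spirantizes to the fricative [f]. /d/ is a stop between vowels /a/ and /a/, so it spirantizes to the fricative [z]. /wopvusipadaimijp/ → wopvusifazaimijp.
Rule 2 (regressive voicing assimilation): /p/ precedes the voiced obstruent /v/, so it voices to [b] by assimilation. /wopvusifazaimijp/ → wobvusifazaimijp.
Rule 3 (nasal place assimilation): no segment meets the environment; /wobvusifazaimijp/ is unchanged.
Rule 4 (final cluster simplification): /p/ is the second consonant of a word-final cluster /jp/, so it deletes. /wobvusifazaimijp/ → wobvusifazaimij.

wobvusifazaimij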